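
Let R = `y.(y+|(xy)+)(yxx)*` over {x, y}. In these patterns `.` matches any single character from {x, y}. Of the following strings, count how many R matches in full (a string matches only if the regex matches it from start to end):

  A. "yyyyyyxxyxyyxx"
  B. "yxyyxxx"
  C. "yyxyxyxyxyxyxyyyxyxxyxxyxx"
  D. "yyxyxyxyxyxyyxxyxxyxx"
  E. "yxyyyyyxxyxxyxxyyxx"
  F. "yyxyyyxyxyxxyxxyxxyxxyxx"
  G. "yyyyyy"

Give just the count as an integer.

2

A → no match
B → no match
C → no match
D → match
E → no match
F → no match
G → match
Total matched: 2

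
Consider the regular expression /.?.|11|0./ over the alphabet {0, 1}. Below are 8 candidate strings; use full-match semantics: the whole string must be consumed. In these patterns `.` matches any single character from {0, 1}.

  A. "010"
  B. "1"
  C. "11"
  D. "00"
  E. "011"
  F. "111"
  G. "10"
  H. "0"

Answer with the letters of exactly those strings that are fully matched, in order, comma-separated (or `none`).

A → no match
B → match
C → match
D → match
E → no match
F → no match
G → match
H → match

B, C, D, G, H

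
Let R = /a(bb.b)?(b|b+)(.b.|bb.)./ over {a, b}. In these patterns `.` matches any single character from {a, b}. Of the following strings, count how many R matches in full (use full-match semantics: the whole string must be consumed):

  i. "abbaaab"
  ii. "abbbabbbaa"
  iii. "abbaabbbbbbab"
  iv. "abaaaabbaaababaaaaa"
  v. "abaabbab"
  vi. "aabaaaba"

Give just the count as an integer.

0

i → no match
ii → no match
iii → no match
iv → no match
v → no match
vi → no match
Total matched: 0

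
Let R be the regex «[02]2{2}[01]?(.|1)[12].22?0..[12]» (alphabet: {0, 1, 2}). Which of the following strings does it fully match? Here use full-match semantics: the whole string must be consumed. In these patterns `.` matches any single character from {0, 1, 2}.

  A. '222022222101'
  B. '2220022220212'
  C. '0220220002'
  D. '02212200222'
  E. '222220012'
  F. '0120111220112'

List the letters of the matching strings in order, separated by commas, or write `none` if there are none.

A → no match
B → match
C → no match
D → no match
E → no match
F → no match

B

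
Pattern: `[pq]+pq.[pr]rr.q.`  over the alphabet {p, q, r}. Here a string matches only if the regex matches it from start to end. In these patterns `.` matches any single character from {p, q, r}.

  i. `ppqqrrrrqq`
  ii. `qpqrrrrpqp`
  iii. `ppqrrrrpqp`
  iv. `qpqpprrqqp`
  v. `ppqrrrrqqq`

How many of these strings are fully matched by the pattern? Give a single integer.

i. `ppqqrrrrqq` → match
ii. `qpqrrrrpqp` → match
iii. `ppqrrrrpqp` → match
iv. `qpqpprrqqp` → match
v. `ppqrrrrqqq` → match
Total matched: 5

5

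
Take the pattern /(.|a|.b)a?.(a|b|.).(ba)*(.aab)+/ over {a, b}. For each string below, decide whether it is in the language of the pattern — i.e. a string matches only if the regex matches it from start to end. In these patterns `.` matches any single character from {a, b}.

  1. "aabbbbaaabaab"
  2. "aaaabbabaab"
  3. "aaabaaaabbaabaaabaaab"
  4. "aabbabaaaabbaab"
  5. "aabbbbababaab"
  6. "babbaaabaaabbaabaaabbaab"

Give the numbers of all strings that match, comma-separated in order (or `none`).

2, 3, 4, 5, 6

1 → no match
2. "aaaabbabaab" → match
3 → match
4 → match
5 → match
6 → match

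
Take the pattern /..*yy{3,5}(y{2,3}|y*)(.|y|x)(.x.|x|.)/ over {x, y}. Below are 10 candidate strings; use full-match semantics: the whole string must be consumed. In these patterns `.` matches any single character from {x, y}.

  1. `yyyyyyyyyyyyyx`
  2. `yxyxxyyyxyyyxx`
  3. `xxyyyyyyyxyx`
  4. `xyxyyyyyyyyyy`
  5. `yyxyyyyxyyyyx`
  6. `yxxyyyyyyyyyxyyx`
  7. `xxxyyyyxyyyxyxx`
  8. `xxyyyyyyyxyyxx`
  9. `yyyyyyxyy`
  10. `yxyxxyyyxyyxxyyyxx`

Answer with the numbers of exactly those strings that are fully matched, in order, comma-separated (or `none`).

1 → match
2 → no match
3 → no match
4 → match
5 → no match
6 → no match
7 → no match
8 → no match
9 → no match
10 → no match

1, 4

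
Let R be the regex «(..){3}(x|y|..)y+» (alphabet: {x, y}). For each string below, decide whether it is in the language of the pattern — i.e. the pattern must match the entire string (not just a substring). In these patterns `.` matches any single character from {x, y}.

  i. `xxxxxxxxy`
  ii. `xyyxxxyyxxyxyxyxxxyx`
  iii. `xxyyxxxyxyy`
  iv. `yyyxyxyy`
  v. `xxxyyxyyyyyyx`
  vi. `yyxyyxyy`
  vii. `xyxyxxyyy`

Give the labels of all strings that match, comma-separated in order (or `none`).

i, iv, vi, vii

i → match
ii → no match — must end with `y`
iii → no match
iv → match
v → no match — must end with `y`
vi → match
vii → match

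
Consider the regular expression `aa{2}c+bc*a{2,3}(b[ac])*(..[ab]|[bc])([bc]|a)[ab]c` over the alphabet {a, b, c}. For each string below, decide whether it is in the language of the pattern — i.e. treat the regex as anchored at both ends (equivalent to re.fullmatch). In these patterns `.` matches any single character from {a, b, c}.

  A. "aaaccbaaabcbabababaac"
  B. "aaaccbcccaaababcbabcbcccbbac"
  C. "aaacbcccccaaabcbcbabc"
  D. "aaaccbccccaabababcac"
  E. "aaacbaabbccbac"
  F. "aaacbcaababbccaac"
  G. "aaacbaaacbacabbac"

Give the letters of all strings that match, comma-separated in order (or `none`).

A, B, C, D

A → match
B → match
C → match
D → match
E → no match
F → no match
G → no match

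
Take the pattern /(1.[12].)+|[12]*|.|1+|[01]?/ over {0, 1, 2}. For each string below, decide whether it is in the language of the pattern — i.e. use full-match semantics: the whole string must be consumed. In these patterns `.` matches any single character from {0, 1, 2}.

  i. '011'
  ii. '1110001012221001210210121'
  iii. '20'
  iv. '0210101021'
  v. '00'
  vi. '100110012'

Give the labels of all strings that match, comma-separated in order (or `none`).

none

i → no match
ii → no match
iii → no match
iv → no match
v → no match
vi → no match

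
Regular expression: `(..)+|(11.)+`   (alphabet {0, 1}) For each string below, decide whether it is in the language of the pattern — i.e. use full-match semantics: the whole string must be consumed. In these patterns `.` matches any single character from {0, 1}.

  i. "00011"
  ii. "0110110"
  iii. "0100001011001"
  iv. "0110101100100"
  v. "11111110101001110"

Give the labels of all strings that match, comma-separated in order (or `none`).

i → no match
ii → no match
iii → no match
iv → no match
v → no match

none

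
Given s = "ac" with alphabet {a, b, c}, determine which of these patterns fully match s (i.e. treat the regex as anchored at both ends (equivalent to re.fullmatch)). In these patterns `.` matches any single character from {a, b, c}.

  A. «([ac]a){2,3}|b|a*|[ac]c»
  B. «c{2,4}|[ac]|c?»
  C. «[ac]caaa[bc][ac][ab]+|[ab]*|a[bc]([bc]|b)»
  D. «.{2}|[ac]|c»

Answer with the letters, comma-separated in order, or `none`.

A, D

A → match
B → no match
C → no match
D → match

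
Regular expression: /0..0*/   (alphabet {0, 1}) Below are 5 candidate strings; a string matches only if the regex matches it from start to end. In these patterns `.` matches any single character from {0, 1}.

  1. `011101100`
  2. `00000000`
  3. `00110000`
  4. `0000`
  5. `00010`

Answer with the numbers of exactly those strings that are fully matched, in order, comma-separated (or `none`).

1 → no match
2 → match
3 → no match
4 → match
5 → no match

2, 4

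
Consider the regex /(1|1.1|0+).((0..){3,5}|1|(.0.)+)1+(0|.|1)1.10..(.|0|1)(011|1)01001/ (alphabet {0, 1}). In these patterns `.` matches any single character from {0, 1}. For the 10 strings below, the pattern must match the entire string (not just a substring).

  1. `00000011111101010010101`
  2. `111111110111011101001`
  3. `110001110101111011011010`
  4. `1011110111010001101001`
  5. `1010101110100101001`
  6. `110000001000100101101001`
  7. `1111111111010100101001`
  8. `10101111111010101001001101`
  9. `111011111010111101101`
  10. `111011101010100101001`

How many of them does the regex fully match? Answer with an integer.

3

1 → no match — must end with `01001`
2 → no match
3 → no match — must end with `01001`
4 → match
5 → no match
6 → no match
7 → match
8 → no match — must end with `01001`
9 → no match — must end with `01001`
10 → match
Total matched: 3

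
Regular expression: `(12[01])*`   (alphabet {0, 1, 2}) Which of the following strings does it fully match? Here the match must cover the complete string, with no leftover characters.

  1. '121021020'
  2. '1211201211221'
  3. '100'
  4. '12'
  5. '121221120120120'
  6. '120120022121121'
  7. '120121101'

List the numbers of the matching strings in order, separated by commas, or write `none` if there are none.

1 → no match
2 → no match
3 → no match
4 → no match
5 → no match
6 → no match
7 → no match

none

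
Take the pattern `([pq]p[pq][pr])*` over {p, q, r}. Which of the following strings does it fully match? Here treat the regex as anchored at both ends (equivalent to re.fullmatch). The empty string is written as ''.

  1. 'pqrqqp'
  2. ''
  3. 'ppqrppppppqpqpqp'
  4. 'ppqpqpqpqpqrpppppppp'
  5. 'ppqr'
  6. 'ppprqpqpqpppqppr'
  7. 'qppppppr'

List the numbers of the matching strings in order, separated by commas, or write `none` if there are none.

2, 3, 4, 5, 6, 7

1 → no match
2 → match
3 → match
4 → match
5 → match
6 → match
7 → match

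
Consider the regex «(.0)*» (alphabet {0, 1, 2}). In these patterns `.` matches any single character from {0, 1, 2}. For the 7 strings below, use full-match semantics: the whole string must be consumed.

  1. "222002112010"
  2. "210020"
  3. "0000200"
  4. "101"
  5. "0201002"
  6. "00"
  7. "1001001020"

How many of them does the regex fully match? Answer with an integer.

1

1 → no match
2 → no match
3 → no match
4 → no match
5 → no match
6 → match
7 → no match
Total matched: 1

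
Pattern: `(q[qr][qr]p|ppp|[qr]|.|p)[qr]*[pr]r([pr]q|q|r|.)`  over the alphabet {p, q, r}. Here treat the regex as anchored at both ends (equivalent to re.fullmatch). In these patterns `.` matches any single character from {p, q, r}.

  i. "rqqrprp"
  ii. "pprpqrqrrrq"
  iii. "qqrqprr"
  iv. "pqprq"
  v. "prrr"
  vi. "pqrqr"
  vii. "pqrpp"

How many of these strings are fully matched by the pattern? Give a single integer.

4

i → match
ii → no match
iii → match
iv → match
v → match
vi → no match
vii → no match
Total matched: 4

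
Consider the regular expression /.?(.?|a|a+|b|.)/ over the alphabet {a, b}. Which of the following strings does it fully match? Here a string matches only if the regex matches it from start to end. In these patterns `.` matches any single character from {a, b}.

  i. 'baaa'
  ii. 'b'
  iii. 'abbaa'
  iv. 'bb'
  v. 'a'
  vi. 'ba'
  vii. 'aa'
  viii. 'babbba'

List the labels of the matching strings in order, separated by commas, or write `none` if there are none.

i, ii, iv, v, vi, vii

i → match
ii → match
iii → no match
iv → match
v → match
vi → match
vii → match
viii → no match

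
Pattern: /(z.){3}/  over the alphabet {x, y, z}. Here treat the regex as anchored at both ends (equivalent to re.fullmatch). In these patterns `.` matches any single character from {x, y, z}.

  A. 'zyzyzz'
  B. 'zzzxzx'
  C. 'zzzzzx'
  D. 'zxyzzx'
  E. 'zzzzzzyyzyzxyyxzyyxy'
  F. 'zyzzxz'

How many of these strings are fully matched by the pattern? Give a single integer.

A → match
B → match
C → match
D → no match
E → no match
F → no match
Total matched: 3

3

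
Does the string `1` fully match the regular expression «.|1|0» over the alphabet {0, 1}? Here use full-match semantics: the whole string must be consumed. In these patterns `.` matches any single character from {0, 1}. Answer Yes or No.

Yes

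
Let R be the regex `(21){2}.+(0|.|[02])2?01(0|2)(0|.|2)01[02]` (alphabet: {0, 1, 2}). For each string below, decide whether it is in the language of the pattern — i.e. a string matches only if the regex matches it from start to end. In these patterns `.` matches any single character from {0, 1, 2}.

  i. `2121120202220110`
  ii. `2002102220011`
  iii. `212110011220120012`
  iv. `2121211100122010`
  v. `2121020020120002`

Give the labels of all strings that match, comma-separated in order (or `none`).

iii, iv

i → no match
ii → no match — must start with `21`
iii → match
iv → match
v → no match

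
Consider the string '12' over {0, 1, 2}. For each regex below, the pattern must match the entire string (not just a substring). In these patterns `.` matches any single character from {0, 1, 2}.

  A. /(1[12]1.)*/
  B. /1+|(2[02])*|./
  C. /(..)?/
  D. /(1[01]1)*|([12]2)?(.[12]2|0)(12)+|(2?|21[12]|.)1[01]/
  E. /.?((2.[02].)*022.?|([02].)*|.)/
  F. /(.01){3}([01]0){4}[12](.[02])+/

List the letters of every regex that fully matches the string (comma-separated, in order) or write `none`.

A → no match
B → no match
C → match
D → no match
E → match
F → no match

C, E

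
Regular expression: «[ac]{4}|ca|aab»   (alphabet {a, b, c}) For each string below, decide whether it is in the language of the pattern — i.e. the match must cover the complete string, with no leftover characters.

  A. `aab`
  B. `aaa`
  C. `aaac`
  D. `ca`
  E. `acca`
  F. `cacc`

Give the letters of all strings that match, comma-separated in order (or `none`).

A → match
B → no match
C → match
D → match
E → match
F → match

A, C, D, E, F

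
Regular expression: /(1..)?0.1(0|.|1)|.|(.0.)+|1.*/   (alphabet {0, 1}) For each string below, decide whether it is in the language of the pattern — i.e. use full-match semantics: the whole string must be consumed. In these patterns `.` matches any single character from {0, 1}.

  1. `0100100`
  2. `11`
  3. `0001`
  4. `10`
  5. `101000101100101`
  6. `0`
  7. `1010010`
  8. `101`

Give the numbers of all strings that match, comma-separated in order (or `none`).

2, 4, 5, 6, 7, 8

1. `0100100` → no match
2. `11` → match
3. `0001` → no match
4. `10` → match
5 → match
6. `0` → match
7. `1010010` → match
8. `101` → match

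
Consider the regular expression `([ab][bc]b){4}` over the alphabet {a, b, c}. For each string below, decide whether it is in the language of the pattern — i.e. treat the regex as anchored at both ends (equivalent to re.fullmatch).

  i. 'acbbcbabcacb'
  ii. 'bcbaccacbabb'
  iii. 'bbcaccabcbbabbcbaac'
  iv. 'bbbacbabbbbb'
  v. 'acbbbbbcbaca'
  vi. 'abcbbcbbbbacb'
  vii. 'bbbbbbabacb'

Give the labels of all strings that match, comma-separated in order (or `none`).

i → no match
ii → no match
iii → no match — must end with 'b'
iv → match
v → no match — must end with 'b'
vi → no match
vii → no match

iv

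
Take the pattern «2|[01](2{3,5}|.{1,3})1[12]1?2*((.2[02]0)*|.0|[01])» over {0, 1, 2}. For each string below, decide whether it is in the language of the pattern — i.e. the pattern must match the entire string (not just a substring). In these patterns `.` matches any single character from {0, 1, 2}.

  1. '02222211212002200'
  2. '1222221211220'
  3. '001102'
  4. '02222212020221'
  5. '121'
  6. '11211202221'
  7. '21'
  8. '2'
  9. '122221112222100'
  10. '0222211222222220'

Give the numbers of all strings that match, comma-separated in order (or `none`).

1 → match
2 → match
3. '001102' → no match
4 → no match
5. '121' → no match
6. '11211202221' → no match
7. '21' → no match
8. '2' → match
9 → no match
10 → match

1, 2, 8, 10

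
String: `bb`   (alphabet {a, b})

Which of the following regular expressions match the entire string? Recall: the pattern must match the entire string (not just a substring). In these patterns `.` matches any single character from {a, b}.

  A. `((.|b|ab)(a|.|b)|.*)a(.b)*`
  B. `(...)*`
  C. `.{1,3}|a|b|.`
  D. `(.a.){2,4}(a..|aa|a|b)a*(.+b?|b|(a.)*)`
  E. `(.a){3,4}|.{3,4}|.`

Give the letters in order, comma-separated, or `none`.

C

A → no match
B → no match
C → match
D → no match
E → no match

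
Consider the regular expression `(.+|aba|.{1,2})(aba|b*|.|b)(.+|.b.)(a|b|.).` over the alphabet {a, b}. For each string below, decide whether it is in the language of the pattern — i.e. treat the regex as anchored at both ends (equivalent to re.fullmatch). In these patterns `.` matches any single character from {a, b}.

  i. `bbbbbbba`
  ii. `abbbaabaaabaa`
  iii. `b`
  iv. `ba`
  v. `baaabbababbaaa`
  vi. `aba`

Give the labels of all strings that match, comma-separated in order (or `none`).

i → match
ii → match
iii → no match
iv → no match
v → match
vi → no match

i, ii, v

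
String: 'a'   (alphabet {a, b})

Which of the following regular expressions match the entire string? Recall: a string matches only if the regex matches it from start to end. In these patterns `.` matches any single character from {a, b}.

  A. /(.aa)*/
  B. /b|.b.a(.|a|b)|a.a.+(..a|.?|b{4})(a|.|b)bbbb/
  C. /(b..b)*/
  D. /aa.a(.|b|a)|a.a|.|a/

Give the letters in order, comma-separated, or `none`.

A → no match
B → no match
C → no match
D → match

D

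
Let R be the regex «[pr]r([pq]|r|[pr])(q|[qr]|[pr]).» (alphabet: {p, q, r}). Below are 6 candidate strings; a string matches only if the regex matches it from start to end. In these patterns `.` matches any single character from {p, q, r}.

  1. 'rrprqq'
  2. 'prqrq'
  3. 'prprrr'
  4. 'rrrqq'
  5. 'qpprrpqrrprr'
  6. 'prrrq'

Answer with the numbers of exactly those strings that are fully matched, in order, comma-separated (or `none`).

1 → no match
2 → match
3 → no match
4 → match
5 → no match
6 → match

2, 4, 6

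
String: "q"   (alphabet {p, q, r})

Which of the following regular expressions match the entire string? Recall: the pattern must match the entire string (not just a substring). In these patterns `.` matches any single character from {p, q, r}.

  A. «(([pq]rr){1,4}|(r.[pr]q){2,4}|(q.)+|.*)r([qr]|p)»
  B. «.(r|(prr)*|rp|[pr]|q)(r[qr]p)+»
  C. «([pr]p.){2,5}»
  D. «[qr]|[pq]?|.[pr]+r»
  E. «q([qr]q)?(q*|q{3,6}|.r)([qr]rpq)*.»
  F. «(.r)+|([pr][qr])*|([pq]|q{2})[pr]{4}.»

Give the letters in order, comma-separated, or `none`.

A → no match
B → no match — must end with "p"
C → no match
D → match
E → no match
F → no match

D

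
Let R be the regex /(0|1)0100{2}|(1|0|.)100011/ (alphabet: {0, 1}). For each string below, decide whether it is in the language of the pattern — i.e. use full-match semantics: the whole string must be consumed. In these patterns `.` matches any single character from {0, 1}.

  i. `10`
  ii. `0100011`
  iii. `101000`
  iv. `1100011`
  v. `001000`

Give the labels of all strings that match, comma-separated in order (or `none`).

i → no match
ii → match
iii → match
iv → match
v → match

ii, iii, iv, v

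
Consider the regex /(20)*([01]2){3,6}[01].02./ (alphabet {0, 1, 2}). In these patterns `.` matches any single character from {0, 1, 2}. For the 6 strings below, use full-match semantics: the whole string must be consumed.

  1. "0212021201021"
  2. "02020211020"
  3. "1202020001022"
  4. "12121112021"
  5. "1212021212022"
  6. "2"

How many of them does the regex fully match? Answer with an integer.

1 → match
2. "02020211020" → match
3 → no match
4. "12121112021" → no match
5 → match
6. "2" → no match
Total matched: 3

3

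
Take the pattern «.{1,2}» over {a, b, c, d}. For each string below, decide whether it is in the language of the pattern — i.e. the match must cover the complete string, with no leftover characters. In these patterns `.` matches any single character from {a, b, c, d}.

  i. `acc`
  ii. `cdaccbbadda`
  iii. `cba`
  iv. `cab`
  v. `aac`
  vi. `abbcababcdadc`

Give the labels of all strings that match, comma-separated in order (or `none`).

i → no match
ii → no match
iii → no match
iv → no match
v → no match
vi → no match

none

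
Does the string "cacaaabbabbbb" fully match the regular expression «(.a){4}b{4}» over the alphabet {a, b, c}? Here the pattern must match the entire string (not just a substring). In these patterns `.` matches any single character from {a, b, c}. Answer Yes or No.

No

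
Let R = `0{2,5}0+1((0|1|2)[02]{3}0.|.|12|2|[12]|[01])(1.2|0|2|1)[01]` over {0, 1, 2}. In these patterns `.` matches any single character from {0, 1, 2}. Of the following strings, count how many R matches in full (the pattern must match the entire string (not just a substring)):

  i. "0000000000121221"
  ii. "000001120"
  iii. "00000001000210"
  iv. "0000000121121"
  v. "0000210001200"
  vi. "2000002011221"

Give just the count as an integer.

3

i → match
ii. "000001120" → match
iii → no match
iv → match
v → no match
vi → no match — must start with "0"
Total matched: 3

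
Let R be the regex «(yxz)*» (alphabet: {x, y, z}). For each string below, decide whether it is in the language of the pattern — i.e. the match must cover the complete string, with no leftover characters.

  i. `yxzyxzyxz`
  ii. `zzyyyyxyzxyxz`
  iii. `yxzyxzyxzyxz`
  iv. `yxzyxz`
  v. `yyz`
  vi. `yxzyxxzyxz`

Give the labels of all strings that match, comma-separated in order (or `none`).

i → match
ii → no match
iii → match
iv → match
v → no match
vi → no match

i, iii, iv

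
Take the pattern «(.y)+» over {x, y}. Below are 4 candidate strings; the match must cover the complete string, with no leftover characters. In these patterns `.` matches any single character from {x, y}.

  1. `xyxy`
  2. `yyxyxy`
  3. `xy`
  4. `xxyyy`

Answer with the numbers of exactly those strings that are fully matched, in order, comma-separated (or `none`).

1. `xyxy` → match
2. `yyxyxy` → match
3. `xy` → match
4. `xxyyy` → no match

1, 2, 3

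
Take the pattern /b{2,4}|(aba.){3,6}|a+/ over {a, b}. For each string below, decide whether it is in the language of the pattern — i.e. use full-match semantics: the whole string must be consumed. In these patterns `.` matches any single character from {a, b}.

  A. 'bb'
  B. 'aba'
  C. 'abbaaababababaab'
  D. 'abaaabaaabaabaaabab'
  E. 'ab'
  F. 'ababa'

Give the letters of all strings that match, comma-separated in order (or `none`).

A

A → match
B → no match
C → no match
D → no match
E → no match
F → no match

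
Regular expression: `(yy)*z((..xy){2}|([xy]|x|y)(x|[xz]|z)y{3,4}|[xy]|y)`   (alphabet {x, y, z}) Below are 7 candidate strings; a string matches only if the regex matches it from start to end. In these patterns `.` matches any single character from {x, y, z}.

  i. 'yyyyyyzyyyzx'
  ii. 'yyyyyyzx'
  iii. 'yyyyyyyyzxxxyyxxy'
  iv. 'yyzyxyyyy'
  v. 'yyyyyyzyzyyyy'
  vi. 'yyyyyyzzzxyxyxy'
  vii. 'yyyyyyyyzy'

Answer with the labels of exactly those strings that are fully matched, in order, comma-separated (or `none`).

ii, iii, iv, v, vi, vii

i → no match
ii → match
iii → match
iv → match
v → match
vi → match
vii → match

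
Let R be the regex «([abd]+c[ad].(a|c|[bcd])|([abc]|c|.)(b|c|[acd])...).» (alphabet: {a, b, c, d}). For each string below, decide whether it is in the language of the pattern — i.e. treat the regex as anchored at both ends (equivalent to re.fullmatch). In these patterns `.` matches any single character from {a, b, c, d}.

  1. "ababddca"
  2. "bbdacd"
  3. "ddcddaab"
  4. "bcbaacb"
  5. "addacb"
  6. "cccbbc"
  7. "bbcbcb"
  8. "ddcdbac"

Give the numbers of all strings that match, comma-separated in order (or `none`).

1. "ababddca" → no match
2. "bbdacd" → match
3. "ddcddaab" → no match
4. "bcbaacb" → no match
5. "addacb" → match
6. "cccbbc" → match
7. "bbcbcb" → match
8. "ddcdbac" → match

2, 5, 6, 7, 8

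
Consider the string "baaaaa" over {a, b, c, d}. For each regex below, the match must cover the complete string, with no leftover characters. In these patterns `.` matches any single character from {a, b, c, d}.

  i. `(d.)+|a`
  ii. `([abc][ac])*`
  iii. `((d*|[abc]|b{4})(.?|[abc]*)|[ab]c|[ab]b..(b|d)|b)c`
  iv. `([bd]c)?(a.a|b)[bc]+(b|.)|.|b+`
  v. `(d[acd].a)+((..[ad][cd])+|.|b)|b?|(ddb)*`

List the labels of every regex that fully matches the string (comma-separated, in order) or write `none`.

ii

i → no match
ii → match
iii → no match — must end with "c"
iv → no match
v → no match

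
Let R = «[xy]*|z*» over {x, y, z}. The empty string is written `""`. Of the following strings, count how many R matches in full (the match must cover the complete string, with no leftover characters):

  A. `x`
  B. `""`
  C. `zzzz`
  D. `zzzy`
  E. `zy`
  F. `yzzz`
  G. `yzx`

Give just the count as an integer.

3

A → match
B → match
C → match
D → no match
E → no match
F → no match
G → no match
Total matched: 3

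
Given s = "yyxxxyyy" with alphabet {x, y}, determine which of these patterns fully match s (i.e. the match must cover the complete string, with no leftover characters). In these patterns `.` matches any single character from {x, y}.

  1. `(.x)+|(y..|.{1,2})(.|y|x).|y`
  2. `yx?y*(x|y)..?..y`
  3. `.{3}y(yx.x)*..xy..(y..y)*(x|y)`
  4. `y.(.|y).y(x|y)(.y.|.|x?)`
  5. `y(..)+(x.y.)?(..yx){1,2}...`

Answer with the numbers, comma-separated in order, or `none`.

2

1 → no match
2 → match
3 → no match
4 → no match
5 → no match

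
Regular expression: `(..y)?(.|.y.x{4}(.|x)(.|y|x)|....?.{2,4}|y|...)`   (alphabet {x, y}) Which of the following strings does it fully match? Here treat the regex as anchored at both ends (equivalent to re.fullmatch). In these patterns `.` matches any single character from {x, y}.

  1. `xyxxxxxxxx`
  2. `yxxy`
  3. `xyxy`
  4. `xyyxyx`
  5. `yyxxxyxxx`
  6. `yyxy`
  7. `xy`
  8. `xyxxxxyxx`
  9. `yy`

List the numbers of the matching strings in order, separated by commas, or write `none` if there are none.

1 → no match
2 → no match
3 → no match
4 → match
5 → no match
6 → no match
7 → no match
8 → no match
9 → no match

4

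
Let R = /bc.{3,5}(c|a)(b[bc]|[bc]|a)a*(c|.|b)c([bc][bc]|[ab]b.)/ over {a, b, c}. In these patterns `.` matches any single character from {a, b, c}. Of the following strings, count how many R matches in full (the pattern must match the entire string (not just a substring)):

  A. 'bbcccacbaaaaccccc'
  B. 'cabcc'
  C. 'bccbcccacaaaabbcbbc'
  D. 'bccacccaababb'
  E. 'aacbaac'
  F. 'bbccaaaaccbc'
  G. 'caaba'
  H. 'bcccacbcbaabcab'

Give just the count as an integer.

0

A → no match — must start with 'bc'
B → no match — must start with 'bc'
C → no match
D → no match
E → no match — must start with 'bc'
F → no match — must start with 'bc'
G → no match — must start with 'bc'
H → no match
Total matched: 0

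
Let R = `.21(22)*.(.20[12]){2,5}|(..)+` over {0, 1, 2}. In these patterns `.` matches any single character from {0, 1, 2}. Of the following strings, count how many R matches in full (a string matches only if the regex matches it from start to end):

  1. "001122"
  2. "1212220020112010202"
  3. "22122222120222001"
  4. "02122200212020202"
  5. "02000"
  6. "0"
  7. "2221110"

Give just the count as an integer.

1

1 → match
2 → no match
3 → no match
4 → no match
5 → no match
6 → no match
7 → no match
Total matched: 1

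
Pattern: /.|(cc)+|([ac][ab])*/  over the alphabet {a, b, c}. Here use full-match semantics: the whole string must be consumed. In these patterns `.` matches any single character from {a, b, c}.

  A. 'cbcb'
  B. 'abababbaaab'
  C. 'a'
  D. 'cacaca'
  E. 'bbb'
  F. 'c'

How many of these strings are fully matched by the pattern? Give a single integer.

4

A → match
B → no match
C → match
D → match
E → no match
F → match
Total matched: 4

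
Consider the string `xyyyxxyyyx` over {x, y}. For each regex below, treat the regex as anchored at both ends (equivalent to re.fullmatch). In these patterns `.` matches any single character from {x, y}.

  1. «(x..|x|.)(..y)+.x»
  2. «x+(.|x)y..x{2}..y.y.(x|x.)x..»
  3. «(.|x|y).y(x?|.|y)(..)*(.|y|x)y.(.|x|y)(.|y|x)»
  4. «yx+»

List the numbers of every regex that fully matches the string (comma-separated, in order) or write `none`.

3

1 → no match
2 → no match
3 → match
4 → no match — must start with `yx`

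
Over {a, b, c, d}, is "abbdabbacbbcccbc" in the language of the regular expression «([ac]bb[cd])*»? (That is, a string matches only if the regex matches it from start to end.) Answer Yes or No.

No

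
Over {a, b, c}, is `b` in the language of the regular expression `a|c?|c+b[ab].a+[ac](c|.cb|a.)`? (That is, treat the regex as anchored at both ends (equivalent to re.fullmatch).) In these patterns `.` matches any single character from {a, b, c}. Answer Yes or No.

No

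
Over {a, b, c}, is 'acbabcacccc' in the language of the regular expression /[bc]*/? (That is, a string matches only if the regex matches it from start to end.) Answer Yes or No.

No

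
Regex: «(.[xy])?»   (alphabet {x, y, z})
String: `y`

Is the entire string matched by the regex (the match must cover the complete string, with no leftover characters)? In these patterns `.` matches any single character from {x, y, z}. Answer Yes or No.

No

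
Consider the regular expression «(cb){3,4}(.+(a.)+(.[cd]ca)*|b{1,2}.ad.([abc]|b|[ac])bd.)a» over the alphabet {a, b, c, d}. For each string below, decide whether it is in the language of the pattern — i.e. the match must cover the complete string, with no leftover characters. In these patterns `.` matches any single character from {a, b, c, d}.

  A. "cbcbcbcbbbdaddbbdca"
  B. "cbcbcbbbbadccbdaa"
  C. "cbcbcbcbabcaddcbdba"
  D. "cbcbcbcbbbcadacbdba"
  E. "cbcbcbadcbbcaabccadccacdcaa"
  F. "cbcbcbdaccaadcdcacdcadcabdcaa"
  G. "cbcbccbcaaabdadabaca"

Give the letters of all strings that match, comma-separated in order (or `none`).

A, B, D, E

A → match
B → match
C → no match
D → match
E → match
F → no match
G → no match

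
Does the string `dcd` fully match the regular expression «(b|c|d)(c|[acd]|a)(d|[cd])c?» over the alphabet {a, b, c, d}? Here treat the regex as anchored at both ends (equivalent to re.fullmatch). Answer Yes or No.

Yes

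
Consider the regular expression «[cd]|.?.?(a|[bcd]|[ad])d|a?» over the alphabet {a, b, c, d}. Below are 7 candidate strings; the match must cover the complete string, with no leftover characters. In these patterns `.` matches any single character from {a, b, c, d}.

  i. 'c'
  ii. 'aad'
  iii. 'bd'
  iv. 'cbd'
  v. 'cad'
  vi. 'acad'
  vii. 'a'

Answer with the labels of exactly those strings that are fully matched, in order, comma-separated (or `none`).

i, ii, iii, iv, v, vi, vii

i → match
ii → match
iii → match
iv → match
v → match
vi → match
vii → match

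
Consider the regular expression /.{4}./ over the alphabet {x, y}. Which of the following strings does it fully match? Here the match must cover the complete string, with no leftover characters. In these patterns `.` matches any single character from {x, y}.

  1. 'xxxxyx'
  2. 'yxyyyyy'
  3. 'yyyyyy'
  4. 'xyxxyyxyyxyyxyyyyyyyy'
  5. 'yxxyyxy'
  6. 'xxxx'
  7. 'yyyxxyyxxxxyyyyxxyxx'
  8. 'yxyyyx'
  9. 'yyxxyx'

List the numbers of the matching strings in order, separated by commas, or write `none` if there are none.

none

1 → no match
2 → no match
3 → no match
4 → no match
5 → no match
6 → no match
7 → no match
8 → no match
9 → no match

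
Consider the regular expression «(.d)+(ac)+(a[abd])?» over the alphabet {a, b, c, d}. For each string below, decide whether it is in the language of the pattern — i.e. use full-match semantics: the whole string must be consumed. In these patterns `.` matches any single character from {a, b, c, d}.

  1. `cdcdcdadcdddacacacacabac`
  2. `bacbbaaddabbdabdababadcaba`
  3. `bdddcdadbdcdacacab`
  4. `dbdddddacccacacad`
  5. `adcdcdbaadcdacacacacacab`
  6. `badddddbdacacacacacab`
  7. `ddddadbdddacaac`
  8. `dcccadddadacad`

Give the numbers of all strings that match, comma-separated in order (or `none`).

1 → no match
2 → no match
3 → match
4 → no match
5 → no match
6 → no match
7 → no match
8 → no match

3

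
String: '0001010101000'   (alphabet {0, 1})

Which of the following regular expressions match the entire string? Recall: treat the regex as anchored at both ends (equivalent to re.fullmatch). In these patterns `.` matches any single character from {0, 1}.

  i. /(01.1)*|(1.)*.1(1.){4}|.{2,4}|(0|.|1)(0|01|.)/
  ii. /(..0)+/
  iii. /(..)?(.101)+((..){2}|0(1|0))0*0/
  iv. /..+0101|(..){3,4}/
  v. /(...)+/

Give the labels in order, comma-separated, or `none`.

iii

i → no match
ii → no match
iii → match
iv → no match
v → no match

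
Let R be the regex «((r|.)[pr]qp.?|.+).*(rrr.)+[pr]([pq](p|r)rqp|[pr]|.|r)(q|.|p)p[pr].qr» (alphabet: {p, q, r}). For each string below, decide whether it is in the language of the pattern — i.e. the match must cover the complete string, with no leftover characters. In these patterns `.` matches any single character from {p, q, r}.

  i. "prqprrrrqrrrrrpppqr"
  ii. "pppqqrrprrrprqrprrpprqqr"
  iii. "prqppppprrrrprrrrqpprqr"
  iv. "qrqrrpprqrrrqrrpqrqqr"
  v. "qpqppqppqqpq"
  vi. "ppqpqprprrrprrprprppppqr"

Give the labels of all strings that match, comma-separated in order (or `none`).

none

i → no match
ii → no match
iii → no match
iv → no match
v. "qpqppqppqqpq" → no match — must end with "qr"
vi → no match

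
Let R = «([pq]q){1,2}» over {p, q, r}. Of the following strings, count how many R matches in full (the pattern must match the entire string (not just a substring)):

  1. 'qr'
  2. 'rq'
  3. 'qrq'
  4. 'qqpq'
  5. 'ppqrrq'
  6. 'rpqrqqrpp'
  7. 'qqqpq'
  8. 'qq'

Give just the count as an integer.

1 → no match — must end with 'q'
2 → no match
3 → no match
4 → match
5 → no match
6 → no match — must end with 'q'
7 → no match
8 → match
Total matched: 2

2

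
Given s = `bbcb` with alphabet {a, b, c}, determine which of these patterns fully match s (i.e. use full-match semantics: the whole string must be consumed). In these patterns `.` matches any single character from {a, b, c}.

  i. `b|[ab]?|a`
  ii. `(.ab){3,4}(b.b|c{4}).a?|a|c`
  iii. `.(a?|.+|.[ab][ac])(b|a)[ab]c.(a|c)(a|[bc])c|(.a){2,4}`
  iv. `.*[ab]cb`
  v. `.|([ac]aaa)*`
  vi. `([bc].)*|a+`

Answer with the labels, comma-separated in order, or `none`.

i → no match
ii → no match
iii → no match
iv → match
v → no match
vi → match

iv, vi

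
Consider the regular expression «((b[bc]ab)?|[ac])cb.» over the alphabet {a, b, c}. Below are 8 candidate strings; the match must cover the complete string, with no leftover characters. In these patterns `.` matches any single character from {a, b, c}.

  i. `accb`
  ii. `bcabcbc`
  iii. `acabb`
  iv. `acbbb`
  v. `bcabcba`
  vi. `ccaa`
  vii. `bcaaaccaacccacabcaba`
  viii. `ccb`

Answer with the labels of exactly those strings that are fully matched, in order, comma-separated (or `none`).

ii, v

i → no match
ii → match
iii → no match
iv → no match
v → match
vi → no match
vii → no match
viii → no match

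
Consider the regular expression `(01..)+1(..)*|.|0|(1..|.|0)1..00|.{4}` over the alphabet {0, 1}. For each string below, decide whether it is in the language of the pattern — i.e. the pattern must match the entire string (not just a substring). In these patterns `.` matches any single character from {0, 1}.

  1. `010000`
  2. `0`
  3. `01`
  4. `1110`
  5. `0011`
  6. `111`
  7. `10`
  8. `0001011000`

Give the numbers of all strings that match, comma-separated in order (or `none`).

1, 2, 4, 5

1 → match
2 → match
3 → no match
4 → match
5 → match
6 → no match
7 → no match
8 → no match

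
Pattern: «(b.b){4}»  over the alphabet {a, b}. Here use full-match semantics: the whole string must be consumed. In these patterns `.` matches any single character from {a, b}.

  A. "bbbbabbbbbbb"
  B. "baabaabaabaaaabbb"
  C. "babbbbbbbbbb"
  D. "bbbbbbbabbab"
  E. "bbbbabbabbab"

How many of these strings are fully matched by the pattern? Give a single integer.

4

A. "bbbbabbbbbbb" → match
B → no match
C. "babbbbbbbbbb" → match
D. "bbbbbbbabbab" → match
E. "bbbbabbabbab" → match
Total matched: 4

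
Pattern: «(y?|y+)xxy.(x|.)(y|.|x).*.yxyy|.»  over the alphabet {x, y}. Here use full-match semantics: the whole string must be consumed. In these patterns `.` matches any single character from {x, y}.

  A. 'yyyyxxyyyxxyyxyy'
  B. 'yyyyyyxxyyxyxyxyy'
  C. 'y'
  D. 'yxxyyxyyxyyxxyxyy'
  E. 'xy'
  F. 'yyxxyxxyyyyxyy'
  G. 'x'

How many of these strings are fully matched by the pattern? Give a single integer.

6

A → match
B → match
C → match
D → match
E → no match
F → match
G → match
Total matched: 6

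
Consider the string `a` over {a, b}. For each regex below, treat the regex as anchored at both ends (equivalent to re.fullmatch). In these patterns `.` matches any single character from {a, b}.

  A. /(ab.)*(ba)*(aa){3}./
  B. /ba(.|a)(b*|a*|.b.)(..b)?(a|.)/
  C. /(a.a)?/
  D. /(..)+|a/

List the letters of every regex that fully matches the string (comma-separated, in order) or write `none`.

A → no match
B → no match — must start with `ba`
C → no match
D → match

D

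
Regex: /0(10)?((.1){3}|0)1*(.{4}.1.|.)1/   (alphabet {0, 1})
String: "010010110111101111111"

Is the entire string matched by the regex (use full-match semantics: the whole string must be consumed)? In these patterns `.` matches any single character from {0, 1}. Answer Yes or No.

No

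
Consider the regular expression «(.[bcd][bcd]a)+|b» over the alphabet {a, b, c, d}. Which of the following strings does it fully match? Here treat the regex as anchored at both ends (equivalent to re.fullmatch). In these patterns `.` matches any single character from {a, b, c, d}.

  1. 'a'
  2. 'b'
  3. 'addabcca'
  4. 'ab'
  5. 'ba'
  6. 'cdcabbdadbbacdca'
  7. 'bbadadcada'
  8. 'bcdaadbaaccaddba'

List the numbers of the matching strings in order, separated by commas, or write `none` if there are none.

2, 3, 6, 8

1. 'a' → no match
2. 'b' → match
3. 'addabcca' → match
4. 'ab' → no match
5. 'ba' → no match
6 → match
7. 'bbadadcada' → no match
8 → match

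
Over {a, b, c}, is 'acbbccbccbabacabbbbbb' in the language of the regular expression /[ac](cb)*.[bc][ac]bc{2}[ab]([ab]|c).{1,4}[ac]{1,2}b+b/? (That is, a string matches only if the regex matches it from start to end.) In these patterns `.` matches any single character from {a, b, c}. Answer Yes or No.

Yes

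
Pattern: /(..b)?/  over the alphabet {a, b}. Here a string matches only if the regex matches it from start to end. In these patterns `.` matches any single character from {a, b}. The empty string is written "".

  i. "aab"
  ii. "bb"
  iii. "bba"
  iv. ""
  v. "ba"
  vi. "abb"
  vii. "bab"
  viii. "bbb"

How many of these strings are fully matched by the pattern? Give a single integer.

5

i. "aab" → match
ii. "bb" → no match
iii. "bba" → no match
iv. "" → match
v. "ba" → no match
vi. "abb" → match
vii. "bab" → match
viii. "bbb" → match
Total matched: 5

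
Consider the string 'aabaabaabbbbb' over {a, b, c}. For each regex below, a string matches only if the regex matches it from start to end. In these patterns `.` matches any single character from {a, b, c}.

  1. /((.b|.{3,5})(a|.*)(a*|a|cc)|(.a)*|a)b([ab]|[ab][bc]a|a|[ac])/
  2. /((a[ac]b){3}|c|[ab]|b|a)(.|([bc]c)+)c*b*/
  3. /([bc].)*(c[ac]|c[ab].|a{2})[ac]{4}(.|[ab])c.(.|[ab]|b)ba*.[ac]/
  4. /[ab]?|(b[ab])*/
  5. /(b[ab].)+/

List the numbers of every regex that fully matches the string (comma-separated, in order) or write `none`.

1, 2

1 → match
2 → match
3 → no match
4 → no match
5 → no match — must start with 'b'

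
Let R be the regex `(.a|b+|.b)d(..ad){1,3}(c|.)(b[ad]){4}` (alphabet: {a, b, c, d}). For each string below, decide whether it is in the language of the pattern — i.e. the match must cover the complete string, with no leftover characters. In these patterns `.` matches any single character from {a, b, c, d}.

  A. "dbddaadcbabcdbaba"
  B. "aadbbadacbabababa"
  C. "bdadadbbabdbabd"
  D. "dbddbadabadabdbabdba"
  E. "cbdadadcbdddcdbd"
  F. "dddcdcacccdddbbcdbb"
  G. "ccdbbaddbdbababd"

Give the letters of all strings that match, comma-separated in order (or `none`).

C, D

A → no match
B → no match
C → match
D → match
E → no match
F → no match
G → no match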